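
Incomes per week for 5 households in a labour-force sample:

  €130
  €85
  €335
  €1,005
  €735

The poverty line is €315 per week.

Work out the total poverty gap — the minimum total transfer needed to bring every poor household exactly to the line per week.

Incomes under z: €85, €130 (q = 2 of N = 5).
Individual gaps: 315−85 = 230; 315−130 = 185.
Aggregate gap = €415.

€415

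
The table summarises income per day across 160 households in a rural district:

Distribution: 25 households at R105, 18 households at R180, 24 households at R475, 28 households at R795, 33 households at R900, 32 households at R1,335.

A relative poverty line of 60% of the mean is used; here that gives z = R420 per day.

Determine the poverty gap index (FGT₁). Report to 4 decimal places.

0.1815

Incomes under z: 25×R105, 18×R180 (q = 43 of N = 160).
Gap ratios (z−y)/z: (420−105)/420 = 0.7500 (×25); (420−180)/420 = 0.5714 (×18).
Σ = 29.035714. Dividing by the full population N = 160 gives P₁ = 0.1815.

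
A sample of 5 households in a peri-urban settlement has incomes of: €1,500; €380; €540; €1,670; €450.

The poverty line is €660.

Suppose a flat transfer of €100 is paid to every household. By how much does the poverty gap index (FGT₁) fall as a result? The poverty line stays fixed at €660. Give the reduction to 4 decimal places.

Before: below the line — €380, €450, €540; poverty gap index (FGT₁) = 0.184848.
After the €100 transfer: below the line — €480, €550, €640; poverty gap index (FGT₁) = 0.093939.
Reduction = 0.184848 − 0.093939 = 0.0909.

0.0909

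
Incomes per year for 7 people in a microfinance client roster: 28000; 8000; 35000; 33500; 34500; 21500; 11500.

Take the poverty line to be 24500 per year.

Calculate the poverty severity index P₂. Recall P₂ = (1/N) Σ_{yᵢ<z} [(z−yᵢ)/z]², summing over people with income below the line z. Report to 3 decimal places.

Below the line: 8000, 11500, 21500 (q = 3 of N = 7).
Relative gaps: (24500−8000)/24500 = 0.6735; (24500−11500)/24500 = 0.5306; (24500−21500)/24500 = 0.1224.
Squared: 0.4536; 0.2815; 0.0150.
Sum = 0.750104; P₂ = 0.750104 / 7 = 0.107.

0.107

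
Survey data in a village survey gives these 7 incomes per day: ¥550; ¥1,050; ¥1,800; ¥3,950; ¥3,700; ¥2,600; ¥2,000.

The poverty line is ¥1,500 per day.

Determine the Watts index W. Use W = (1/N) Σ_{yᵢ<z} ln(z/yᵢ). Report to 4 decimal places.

0.1943

Incomes under z: ¥550, ¥1,050 (q = 2 of N = 7).
ln(z/y) terms: ln(1500/550) = 1.0033; ln(1500/1050) = 0.3567.
W = 1.359977 / 7 = 0.1943.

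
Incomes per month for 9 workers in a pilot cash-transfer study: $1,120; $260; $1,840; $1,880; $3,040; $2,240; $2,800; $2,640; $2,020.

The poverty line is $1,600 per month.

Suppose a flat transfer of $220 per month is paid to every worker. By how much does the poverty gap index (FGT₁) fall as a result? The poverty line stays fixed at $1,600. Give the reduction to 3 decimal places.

Before: below the line — $260, $1,120; poverty gap index (FGT₁) = 0.12639.
After the $220 transfer: below the line — $480, $1,340; poverty gap index (FGT₁) = 0.09583.
Reduction = 0.12639 − 0.09583 = 0.031.

0.031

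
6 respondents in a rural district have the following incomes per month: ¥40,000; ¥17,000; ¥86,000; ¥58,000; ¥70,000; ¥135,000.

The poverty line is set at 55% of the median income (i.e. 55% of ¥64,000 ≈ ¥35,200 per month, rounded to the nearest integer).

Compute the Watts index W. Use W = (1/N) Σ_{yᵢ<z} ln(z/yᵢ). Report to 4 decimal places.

Below z: ¥17,000 (q = 1 of N = 6).
Log shortfalls: ln(35200/17000) = 0.7278.
W = 0.727833 / 6 = 0.1213.

0.1213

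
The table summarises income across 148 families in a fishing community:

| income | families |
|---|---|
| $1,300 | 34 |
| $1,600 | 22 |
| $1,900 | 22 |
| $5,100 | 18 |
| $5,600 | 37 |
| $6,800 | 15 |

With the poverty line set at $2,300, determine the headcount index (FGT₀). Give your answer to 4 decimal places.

0.5270

78 of the 148 families have income below $2,300.
H = 78/148 = 0.5270.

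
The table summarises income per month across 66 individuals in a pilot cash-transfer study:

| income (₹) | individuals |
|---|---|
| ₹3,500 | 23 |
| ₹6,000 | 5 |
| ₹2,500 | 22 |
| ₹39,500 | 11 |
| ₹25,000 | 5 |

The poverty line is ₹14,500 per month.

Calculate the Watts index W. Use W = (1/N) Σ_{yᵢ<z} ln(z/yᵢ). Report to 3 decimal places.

1.148

Poor units: 22×₹2,500, 23×₹3,500, 5×₹6,000 (q = 50 of N = 66).
ln(z/y) terms: ln(14500/2500) = 1.7579 (×22); ln(14500/3500) = 1.4214 (×23); ln(14500/6000) = 0.8824 (×5).
W = 75.776691 / 66 = 1.148.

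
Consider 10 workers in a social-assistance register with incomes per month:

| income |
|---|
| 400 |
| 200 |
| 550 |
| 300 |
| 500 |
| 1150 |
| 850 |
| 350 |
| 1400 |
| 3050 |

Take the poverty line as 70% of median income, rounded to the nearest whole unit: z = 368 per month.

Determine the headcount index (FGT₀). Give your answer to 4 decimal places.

3 of the 10 workers have income below 368.
H = 3/10 = 0.3000.

0.3000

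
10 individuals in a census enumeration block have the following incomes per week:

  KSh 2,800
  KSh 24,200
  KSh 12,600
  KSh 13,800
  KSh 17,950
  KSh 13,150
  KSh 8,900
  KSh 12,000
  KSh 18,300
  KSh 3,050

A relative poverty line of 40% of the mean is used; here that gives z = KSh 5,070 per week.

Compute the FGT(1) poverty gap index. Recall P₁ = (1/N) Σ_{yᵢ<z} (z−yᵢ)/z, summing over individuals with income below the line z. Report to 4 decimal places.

Poor units: KSh 2,800, KSh 3,050 (q = 2 of N = 10).
Shortfall ratios: (5070−2800)/5070 = 0.4477; (5070−3050)/5070 = 0.3984.
Sum of shortfalls = 0.846154; P₁ averages over all N: 0.846154 / 10 = 0.0846.

0.0846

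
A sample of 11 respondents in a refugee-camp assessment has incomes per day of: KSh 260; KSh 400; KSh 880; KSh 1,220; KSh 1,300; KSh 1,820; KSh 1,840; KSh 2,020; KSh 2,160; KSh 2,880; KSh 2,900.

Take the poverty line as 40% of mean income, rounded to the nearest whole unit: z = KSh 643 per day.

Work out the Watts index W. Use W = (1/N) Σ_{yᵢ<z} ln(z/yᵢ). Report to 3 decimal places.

0.125

Poor units: KSh 260, KSh 400 (q = 2 of N = 11).
ln(z/y) terms: ln(643/260) = 0.9055; ln(643/400) = 0.4747.
W = 1.380143 / 11 = 0.125.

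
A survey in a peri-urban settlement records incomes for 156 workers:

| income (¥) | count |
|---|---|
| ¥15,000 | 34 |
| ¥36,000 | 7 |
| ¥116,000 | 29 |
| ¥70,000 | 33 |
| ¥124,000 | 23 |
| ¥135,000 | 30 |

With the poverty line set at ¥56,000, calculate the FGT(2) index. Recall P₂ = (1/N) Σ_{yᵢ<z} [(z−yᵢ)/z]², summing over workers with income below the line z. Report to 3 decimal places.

0.123

Below z: 34×¥15,000, 7×¥36,000 (q = 41 of N = 156).
Relative gaps: (56000−15000)/56000 = 0.7321 (×34); (56000−36000)/56000 = 0.3571 (×7).
Squared: 0.5360 (×34); 0.1276 (×7).
Sum = 19.117985; P₂ = 19.117985 / 156 = 0.123.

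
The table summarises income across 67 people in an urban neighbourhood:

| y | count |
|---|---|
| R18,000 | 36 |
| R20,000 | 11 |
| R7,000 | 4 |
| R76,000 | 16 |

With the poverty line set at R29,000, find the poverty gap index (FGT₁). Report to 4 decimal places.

Below the line: 4×R7,000, 36×R18,000, 11×R20,000 (q = 51 of N = 67).
Shortfall ratios: (29000−7000)/29000 = 0.7586 (×4); (29000−18000)/29000 = 0.3793 (×36); (29000−20000)/29000 = 0.3103 (×11).
Sum of shortfalls = 20.103448; P₁ averages over all N: 20.103448 / 67 = 0.3001.

0.3001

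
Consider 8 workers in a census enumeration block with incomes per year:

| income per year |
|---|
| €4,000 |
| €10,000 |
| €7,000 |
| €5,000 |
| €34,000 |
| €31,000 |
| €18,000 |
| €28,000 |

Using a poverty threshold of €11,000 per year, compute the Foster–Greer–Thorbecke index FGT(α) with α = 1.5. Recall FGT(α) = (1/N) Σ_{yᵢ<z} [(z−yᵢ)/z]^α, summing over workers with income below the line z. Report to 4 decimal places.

Incomes under z: €4,000, €5,000, €7,000, €10,000 (q = 4 of N = 8).
Normalized shortfalls: (11000−4000)/11000 = 0.6364; (11000−5000)/11000 = 0.5455; (11000−7000)/11000 = 0.3636; (11000−10000)/11000 = 0.0909.
Raised to α = 1.5: 0.50764; 0.40284; 0.21928; 0.02741.
Sum = 1.157179; FGT(1.5) = 1.157179 / 8 = 0.1446.

0.1446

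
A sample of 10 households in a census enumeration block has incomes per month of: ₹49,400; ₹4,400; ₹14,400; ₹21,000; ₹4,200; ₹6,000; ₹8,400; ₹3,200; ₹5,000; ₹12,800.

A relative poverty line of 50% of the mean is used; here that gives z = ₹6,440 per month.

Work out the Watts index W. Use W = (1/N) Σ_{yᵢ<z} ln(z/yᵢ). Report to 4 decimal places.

Poor units: ₹3,200, ₹4,200, ₹4,400, ₹5,000, ₹6,000 (q = 5 of N = 10).
Log shortfalls: ln(6440/3200) = 0.6994; ln(6440/4200) = 0.4274; ln(6440/4400) = 0.3809; ln(6440/5000) = 0.2531; ln(6440/6000) = 0.0708.
W = 1.831605 / 10 = 0.1832.

0.1832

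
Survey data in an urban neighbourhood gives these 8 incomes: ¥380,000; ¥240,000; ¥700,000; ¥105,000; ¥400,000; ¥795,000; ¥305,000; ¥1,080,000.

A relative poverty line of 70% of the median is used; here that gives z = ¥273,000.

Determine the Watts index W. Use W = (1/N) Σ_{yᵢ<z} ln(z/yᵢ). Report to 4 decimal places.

Below the line: ¥105,000, ¥240,000 (q = 2 of N = 8).
Log gaps: ln(273000/105000) = 0.9555; ln(273000/240000) = 0.1288.
W = 1.084344 / 8 = 0.1355.

0.1355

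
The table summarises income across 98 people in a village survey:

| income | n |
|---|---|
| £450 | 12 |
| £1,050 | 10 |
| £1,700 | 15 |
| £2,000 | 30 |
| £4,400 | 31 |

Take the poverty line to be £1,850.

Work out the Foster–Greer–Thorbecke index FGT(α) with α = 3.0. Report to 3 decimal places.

0.061

Incomes under z: 12×£450, 10×£1,050, 15×£1,700 (q = 37 of N = 98).
Relative gaps: (1850−450)/1850 = 0.7568 (×12); (1850−1050)/1850 = 0.4324 (×10); (1850−1700)/1850 = 0.0811 (×15).
Raised to α = 3.0: 0.43338 (×12); 0.08086 (×10); 0.00053 (×15).
Sum = 6.017195; FGT(3.0) = 6.017195 / 98 = 0.061.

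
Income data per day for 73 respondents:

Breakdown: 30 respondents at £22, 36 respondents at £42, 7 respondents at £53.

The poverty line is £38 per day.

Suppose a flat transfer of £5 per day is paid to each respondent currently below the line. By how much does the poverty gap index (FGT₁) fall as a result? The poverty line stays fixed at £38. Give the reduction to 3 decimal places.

Before: below the line — 30×£22; poverty gap index (FGT₁) = 0.17304.
After the £5 transfer: below the line — 30×£27; poverty gap index (FGT₁) = 0.11896.
Reduction = 0.17304 − 0.11896 = 0.054.

0.054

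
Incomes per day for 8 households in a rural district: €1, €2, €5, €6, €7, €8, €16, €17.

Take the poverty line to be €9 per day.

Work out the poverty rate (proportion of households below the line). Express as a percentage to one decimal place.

75.0%

6 of the 8 households have income below €9.
H = 6/8 = 75.0%.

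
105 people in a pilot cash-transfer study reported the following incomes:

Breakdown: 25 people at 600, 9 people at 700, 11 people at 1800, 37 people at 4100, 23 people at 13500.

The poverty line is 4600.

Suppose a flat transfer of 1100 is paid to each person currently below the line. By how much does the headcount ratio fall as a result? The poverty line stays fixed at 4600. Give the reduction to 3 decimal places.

Before: below the line — 25×600, 9×700, 11×1800, 37×4100; headcount ratio = 0.78095.
After the 1100 transfer: below the line — 25×1700, 9×1800, 11×2900; headcount ratio = 0.42857.
Reduction = 0.78095 − 0.42857 = 0.352.

0.352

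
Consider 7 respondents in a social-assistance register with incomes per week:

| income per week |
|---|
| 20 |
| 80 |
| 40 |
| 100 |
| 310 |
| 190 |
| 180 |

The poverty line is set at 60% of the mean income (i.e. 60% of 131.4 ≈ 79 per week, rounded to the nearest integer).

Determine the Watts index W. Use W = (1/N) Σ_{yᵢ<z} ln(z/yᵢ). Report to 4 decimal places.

Poor units: 20, 40 (q = 2 of N = 7).
Log shortfalls: ln(79/20) = 1.3737; ln(79/40) = 0.6806.
W = 2.054284 / 7 = 0.2935.

0.2935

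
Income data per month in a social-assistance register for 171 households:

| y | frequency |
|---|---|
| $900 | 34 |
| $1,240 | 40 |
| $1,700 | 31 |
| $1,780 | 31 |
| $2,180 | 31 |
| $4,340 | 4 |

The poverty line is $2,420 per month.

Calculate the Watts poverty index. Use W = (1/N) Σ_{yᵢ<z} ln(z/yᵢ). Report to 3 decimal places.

Poor units: 34×$900, 40×$1,240, 31×$1,700, 31×$1,780, 31×$2,180 (q = 167 of N = 171).
Log shortfalls: ln(2420/900) = 0.9891 (×34); ln(2420/1240) = 0.6687 (×40); ln(2420/1700) = 0.3531 (×31); ln(2420/1780) = 0.3072 (×31); ln(2420/2180) = 0.1044 (×31).
W = 84.083420 / 171 = 0.492.

0.492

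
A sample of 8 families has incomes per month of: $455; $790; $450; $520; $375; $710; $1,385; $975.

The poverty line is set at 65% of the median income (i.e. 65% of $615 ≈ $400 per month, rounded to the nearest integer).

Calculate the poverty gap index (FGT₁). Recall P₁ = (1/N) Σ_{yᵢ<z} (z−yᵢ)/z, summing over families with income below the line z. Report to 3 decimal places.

0.008

Poor units: $375 (q = 1 of N = 8).
Relative gaps: (400−375)/400 = 0.0625.
Sum of shortfalls = 0.062500; P₁ averages over all N: 0.062500 / 8 = 0.008.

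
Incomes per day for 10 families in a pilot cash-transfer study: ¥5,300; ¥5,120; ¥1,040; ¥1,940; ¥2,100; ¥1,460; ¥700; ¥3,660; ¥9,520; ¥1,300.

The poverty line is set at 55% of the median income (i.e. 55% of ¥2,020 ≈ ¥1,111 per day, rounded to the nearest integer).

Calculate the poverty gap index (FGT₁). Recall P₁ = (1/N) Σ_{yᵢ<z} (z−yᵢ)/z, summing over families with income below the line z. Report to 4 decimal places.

0.0434

Incomes under z: ¥700, ¥1,040 (q = 2 of N = 10).
Gap ratios (z−y)/z: (1111−700)/1111 = 0.3699; (1111−1040)/1111 = 0.0639.
Σ = 0.433843. Dividing by the full population N = 10 gives P₁ = 0.0434.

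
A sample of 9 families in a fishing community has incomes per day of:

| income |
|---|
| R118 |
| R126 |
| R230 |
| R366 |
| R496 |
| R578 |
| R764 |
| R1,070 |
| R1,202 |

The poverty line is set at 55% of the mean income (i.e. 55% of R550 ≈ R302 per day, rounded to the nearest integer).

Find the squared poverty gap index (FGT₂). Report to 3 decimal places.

0.085

Below the line: R118, R126, R230 (q = 3 of N = 9).
Normalized shortfalls: (302−118)/302 = 0.6093; (302−126)/302 = 0.5828; (302−230)/302 = 0.2384.
Squared: 0.3712; 0.3396; 0.0568.
Sum = 0.767686; P₂ = 0.767686 / 9 = 0.085.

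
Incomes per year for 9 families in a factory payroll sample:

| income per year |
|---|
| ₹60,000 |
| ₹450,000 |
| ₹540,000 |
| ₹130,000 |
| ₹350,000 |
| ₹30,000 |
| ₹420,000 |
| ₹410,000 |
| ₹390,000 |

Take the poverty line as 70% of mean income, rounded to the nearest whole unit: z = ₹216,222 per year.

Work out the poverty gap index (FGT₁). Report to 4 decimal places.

0.2203

Incomes under z: ₹30,000, ₹60,000, ₹130,000 (q = 3 of N = 9).
Shortfall ratios: (216222−30000)/216222 = 0.8613; (216222−60000)/216222 = 0.7225; (216222−130000)/216222 = 0.3988.
Sum of shortfalls = 1.982527; P₁ averages over all N: 1.982527 / 9 = 0.2203.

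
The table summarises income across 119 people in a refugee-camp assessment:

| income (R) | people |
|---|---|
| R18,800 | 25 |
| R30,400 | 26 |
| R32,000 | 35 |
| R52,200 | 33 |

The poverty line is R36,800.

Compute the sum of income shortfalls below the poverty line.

Incomes under z: 25×R18,800, 26×R30,400, 35×R32,000 (q = 86 of N = 119).
Individual gaps: 25×(36800−18800) = 450000; 26×(36800−30400) = 166400; 35×(36800−32000) = 168000.
Aggregate gap = R784,400.

R784,400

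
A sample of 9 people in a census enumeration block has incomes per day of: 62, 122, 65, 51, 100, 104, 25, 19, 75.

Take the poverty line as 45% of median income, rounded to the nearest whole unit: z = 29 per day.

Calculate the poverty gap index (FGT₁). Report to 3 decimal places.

0.054

Below the line: 19, 25 (q = 2 of N = 9).
Gap ratios (z−y)/z: (29−19)/29 = 0.3448; (29−25)/29 = 0.1379.
Σ = 0.482759. Dividing by the full population N = 9 gives P₁ = 0.054.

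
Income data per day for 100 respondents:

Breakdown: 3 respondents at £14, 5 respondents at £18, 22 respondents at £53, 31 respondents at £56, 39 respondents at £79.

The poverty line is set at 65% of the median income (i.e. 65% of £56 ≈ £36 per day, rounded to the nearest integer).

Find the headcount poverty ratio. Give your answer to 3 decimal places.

0.080

8 of the 100 respondents have income below £36.
H = 8/100 = 0.080.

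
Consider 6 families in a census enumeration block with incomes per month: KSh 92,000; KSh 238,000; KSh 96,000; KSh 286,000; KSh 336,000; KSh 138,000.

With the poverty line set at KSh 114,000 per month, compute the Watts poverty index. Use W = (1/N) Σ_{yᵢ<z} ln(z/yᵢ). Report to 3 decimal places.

Poor units: KSh 92,000, KSh 96,000 (q = 2 of N = 6).
ln(z/y) terms: ln(114000/92000) = 0.2144; ln(114000/96000) = 0.1719.
W = 0.386260 / 6 = 0.064.

0.064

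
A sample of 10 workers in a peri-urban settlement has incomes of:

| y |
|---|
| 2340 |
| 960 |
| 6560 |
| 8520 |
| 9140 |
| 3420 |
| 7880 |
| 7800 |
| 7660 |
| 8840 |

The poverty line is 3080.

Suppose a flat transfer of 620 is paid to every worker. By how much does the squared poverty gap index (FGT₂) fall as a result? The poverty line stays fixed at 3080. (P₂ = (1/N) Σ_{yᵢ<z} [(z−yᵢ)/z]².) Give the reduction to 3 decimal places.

0.029

Before: below the line — 960, 2340; squared poverty gap index (FGT₂) = 0.05315.
After the 620 transfer: below the line — 1580, 2960; squared poverty gap index (FGT₂) = 0.02387.
Reduction = 0.05315 − 0.02387 = 0.029.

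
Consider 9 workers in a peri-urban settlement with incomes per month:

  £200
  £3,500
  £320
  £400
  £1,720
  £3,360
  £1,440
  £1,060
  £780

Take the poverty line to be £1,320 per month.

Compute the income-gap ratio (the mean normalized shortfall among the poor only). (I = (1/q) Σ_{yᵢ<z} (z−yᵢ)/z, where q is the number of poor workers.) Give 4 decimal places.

0.5818

Poor units: £200, £320, £400, £780, £1,060 (q = 5 of N = 9).
Shortfall ratios (z−y)/z: 0.8485, 0.7576, 0.6970, 0.4091, 0.1970; sum = 2.909091.
The income-gap ratio divides by q (the poor only): 2.909091 / 5 = 0.5818.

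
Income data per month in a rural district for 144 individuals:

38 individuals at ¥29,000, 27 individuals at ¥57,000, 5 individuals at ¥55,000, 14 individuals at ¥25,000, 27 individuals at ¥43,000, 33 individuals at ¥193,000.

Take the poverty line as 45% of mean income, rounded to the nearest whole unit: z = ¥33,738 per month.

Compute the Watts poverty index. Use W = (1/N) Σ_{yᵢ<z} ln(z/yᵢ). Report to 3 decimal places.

Poor units: 14×¥25,000, 38×¥29,000 (q = 52 of N = 144).
Log shortfalls: ln(33738/25000) = 0.2997 (×14); ln(33738/29000) = 0.1513 (×38).
W = 9.946986 / 144 = 0.069.

0.069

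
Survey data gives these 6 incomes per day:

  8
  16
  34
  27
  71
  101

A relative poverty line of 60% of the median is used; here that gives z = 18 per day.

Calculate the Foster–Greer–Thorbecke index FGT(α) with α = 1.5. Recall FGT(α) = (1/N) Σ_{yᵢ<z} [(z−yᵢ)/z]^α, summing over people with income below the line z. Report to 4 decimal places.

Below the line: 8, 16 (q = 2 of N = 6).
Relative gaps: (18−8)/18 = 0.5556; (18−16)/18 = 0.1111.
Raised to α = 1.5: 0.41409; 0.03704.
Sum = 0.451124; FGT(1.5) = 0.451124 / 6 = 0.0752.

0.0752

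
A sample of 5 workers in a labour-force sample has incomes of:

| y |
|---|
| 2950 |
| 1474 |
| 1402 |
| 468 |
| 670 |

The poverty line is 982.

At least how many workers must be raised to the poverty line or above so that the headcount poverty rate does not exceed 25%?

1

2 of the 5 workers are poor, so H = 2/5 = 0.400.
A headcount ratio of at most 25% allows at most ⌊0.25 × 5⌋ = 1 poor workers.
So at least 2 − 1 = 1 must be lifted.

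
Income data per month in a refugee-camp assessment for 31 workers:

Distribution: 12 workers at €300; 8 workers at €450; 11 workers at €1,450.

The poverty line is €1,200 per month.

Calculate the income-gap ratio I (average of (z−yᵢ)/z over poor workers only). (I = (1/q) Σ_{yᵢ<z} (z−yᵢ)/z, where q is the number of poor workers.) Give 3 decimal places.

0.700

Below z: 12×€300, 8×€450 (q = 20 of N = 31).
Relative gaps: 0.7500 (×12), 0.6250 (×8); sum = 14.000000.
I averages over the q = 20 poor units only: 14.000000 / 20 = 0.700.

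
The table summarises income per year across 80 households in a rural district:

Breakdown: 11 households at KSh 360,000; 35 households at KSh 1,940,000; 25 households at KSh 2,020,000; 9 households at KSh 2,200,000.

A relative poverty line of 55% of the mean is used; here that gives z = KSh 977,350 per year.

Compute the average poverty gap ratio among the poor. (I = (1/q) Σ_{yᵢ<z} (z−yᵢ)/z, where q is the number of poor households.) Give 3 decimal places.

Poor units: 11×KSh 360,000 (q = 11 of N = 80).
Shortfall ratios (z−y)/z: 0.6317 (×11); sum = 6.948227.
I averages over the q = 11 poor units only: 6.948227 / 11 = 0.632.

0.632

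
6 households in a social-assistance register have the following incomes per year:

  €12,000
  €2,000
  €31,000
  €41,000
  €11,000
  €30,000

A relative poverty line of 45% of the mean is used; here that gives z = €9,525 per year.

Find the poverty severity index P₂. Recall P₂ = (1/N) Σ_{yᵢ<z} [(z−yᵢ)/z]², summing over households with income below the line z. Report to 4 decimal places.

0.1040

Incomes under z: €2,000 (q = 1 of N = 6).
Normalized shortfalls: (9525−2000)/9525 = 0.7900.
Squared: 0.6241.
Sum = 0.624141; P₂ = 0.624141 / 6 = 0.1040.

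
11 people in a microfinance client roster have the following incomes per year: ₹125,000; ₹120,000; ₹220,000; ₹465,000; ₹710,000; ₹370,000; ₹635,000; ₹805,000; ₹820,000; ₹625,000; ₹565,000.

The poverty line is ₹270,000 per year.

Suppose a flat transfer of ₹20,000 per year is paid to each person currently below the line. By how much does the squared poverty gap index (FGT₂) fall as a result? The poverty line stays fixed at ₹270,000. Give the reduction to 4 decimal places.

0.0157

Before: below the line — ₹120,000, ₹125,000, ₹220,000; squared poverty gap index (FGT₂) = 0.057395.
After the ₹20,000 transfer: below the line — ₹140,000, ₹145,000, ₹240,000; squared poverty gap index (FGT₂) = 0.041682.
Reduction = 0.057395 − 0.041682 = 0.0157.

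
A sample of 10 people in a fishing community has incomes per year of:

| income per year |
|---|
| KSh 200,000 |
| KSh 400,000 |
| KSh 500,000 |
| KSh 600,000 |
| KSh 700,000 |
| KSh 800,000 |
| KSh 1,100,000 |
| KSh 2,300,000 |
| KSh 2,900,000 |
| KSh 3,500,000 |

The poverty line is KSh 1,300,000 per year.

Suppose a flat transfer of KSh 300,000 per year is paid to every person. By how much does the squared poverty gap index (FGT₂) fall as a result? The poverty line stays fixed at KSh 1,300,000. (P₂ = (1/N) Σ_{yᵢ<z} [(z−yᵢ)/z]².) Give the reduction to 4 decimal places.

0.1337

Before: below the line — KSh 200,000, KSh 400,000, KSh 500,000, KSh 600,000, KSh 700,000, KSh 800,000, KSh 1,100,000; squared poverty gap index (FGT₂) = 0.224852.
After the KSh 300,000 transfer: below the line — KSh 500,000, KSh 700,000, KSh 800,000, KSh 900,000, KSh 1,000,000, KSh 1,100,000; squared poverty gap index (FGT₂) = 0.091124.
Reduction = 0.224852 − 0.091124 = 0.1337.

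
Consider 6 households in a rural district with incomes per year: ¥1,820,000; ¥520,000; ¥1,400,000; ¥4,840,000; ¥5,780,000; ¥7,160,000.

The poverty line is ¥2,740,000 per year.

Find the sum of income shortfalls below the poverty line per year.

¥4,480,000

Poor units: ¥520,000, ¥1,400,000, ¥1,820,000 (q = 3 of N = 6).
Individual gaps: 2740000−520000 = 2220000; 2740000−1400000 = 1340000; 2740000−1820000 = 920000.
Aggregate gap = ¥4,480,000.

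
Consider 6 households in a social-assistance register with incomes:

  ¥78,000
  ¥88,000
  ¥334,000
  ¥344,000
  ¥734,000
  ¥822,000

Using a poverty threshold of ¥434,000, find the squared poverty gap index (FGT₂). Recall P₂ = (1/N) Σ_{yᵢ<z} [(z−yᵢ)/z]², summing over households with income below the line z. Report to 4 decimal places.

0.2341

Poor units: ¥78,000, ¥88,000, ¥334,000, ¥344,000 (q = 4 of N = 6).
Shortfall ratios: (434000−78000)/434000 = 0.8203; (434000−88000)/434000 = 0.7972; (434000−334000)/434000 = 0.2304; (434000−344000)/434000 = 0.2074.
Squared: 0.6729; 0.6356; 0.0531; 0.0430.
Sum = 1.404532; P₂ = 1.404532 / 6 = 0.2341.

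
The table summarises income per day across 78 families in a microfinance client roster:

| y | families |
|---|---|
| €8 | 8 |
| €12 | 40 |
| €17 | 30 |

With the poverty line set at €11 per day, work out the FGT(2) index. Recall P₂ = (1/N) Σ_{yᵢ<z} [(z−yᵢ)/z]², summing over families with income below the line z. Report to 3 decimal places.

Below z: 8×€8 (q = 8 of N = 78).
Relative gaps: (11−8)/11 = 0.2727 (×8).
Squared: 0.0744 (×8).
Sum = 0.595041; P₂ = 0.595041 / 78 = 0.008.

0.008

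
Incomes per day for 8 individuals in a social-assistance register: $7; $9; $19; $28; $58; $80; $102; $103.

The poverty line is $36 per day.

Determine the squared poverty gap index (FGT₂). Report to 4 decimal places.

Poor units: $7, $9, $19, $28 (q = 4 of N = 8).
Normalized shortfalls: (36−7)/36 = 0.8056; (36−9)/36 = 0.7500; (36−19)/36 = 0.4722; (36−28)/36 = 0.2222.
Squared: 0.6489; 0.5625; 0.2230; 0.0494.
Sum = 1.483796; P₂ = 1.483796 / 8 = 0.1855.

0.1855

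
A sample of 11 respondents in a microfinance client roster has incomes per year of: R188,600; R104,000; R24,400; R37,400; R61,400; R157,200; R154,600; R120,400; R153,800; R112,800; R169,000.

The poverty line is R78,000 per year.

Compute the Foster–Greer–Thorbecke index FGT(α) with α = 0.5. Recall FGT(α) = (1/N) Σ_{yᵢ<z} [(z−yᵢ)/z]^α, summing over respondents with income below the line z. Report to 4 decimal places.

0.1829

Below the line: R24,400, R37,400, R61,400 (q = 3 of N = 11).
Gap ratios (z−y)/z: (78000−24400)/78000 = 0.6872; (78000−37400)/78000 = 0.5205; (78000−61400)/78000 = 0.2128.
Raised to α = 0.5: 0.82896; 0.72147; 0.46132.
Sum = 2.011753; FGT(0.5) = 2.011753 / 11 = 0.1829.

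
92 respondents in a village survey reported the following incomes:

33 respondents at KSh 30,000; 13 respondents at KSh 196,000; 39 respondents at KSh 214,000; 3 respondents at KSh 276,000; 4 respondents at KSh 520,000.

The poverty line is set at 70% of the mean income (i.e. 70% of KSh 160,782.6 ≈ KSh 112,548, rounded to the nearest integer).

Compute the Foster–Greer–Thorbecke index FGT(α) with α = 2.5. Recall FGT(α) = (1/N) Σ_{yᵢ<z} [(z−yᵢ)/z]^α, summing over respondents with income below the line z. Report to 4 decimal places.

Below z: 33×KSh 30,000 (q = 33 of N = 92).
Gap ratios (z−y)/z: (112548−30000)/112548 = 0.7334 (×33).
Raised to α = 2.5: 0.46070 (×33).
Sum = 15.203230; FGT(2.5) = 15.203230 / 92 = 0.1653.

0.1653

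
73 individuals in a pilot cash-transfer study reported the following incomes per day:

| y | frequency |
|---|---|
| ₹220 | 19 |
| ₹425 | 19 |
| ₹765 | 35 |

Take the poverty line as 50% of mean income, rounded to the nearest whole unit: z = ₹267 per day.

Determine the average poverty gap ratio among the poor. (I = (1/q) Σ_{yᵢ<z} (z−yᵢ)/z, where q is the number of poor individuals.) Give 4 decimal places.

Below z: 19×₹220 (q = 19 of N = 73).
Relative gaps: 0.1760 (×19); sum = 3.344569.
I averages over the q = 19 poor units only: 3.344569 / 19 = 0.1760.

0.1760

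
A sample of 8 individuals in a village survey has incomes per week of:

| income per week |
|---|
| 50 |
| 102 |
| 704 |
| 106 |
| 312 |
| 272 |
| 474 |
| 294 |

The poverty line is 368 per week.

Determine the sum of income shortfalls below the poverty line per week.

1072

Incomes under z: 50, 102, 106, 272, 294, 312 (q = 6 of N = 8).
Individual gaps: 368−50 = 318; 368−102 = 266; 368−106 = 262; 368−272 = 96; 368−294 = 74; 368−312 = 56.
Aggregate gap = 1072.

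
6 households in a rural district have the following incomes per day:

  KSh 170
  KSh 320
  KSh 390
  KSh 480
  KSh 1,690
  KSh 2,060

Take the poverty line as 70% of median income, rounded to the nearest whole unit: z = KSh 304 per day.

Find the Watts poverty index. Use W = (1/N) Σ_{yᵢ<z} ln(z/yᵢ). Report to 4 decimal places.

0.0969

Poor units: KSh 170 (q = 1 of N = 6).
Log gaps: ln(304/170) = 0.5812.
W = 0.581229 / 6 = 0.0969.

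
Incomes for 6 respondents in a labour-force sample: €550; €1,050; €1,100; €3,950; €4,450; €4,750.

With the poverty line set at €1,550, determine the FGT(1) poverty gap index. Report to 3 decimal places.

0.210

Incomes under z: €550, €1,050, €1,100 (q = 3 of N = 6).
Relative gaps: (1550−550)/1550 = 0.6452; (1550−1050)/1550 = 0.3226; (1550−1100)/1550 = 0.2903.
Sum of shortfalls = 1.258065; P₁ averages over all N: 1.258065 / 6 = 0.210.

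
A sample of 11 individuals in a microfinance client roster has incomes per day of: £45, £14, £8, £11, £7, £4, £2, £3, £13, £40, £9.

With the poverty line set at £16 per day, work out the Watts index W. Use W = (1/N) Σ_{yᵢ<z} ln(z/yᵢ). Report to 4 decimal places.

0.7228

Incomes under z: £2, £3, £4, £7, £8, £9, £11, £13, £14 (q = 9 of N = 11).
Log gaps: ln(16/2) = 2.0794; ln(16/3) = 1.6740; ln(16/4) = 1.3863; ln(16/7) = 0.8267; ln(16/8) = 0.6931; ln(16/9) = 0.5754; ln(16/11) = 0.3747; ln(16/13) = 0.2076; ln(16/14) = 0.1335.
W = 7.950766 / 11 = 0.7228.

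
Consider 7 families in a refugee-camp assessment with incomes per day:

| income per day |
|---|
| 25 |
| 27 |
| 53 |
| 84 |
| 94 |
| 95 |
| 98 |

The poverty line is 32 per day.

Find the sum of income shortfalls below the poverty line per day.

Below z: 25, 27 (q = 2 of N = 7).
Individual gaps: 32−25 = 7; 32−27 = 5.
Aggregate gap = 12.

12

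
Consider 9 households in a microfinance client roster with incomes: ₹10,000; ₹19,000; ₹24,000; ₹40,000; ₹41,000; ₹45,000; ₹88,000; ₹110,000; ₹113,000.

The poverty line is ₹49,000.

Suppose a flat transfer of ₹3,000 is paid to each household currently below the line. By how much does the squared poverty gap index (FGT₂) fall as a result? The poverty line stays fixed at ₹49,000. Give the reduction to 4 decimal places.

Before: below the line — ₹10,000, ₹19,000, ₹24,000, ₹40,000, ₹41,000, ₹45,000; squared poverty gap index (FGT₂) = 0.148410.
After the ₹3,000 transfer: below the line — ₹13,000, ₹22,000, ₹27,000, ₹43,000, ₹44,000, ₹48,000; squared poverty gap index (FGT₂) = 0.118978.
Reduction = 0.148410 − 0.118978 = 0.0294.

0.0294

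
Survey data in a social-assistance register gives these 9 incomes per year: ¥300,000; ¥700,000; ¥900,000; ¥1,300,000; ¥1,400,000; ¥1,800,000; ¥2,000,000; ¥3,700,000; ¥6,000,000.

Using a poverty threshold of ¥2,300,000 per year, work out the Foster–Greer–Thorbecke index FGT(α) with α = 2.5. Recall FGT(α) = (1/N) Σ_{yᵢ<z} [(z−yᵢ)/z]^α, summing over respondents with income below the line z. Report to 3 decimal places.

0.183

Incomes under z: ¥300,000, ¥700,000, ¥900,000, ¥1,300,000, ¥1,400,000, ¥1,800,000, ¥2,000,000 (q = 7 of N = 9).
Shortfall ratios: (2300000−300000)/2300000 = 0.8696; (2300000−700000)/2300000 = 0.6957; (2300000−900000)/2300000 = 0.6087; (2300000−1300000)/2300000 = 0.4348; (2300000−1400000)/2300000 = 0.3913; (2300000−1800000)/2300000 = 0.2174; (2300000−2000000)/2300000 = 0.1304.
Raised to α = 2.5: 0.70511; 0.40363; 0.28907; 0.12465; 0.09578; 0.02203; 0.00614.
Sum = 1.646411; FGT(2.5) = 1.646411 / 9 = 0.183.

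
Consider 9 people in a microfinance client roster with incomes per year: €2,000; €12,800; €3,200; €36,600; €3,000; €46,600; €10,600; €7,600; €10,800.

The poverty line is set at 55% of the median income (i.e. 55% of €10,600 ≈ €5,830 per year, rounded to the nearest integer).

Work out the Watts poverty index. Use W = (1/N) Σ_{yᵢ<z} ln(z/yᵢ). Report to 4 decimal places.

0.2593

Below the line: €2,000, €3,000, €3,200 (q = 3 of N = 9).
Log shortfalls: ln(5830/2000) = 1.0699; ln(5830/3000) = 0.6644; ln(5830/3200) = 0.5999.
W = 2.334141 / 9 = 0.2593.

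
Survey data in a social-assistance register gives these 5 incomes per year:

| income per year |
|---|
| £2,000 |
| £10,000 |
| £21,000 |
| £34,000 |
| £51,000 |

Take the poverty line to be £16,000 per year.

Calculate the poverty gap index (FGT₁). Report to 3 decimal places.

Poor units: £2,000, £10,000 (q = 2 of N = 5).
Gap ratios (z−y)/z: (16000−2000)/16000 = 0.8750; (16000−10000)/16000 = 0.3750.
Σ = 1.250000. Dividing by the full population N = 5 gives P₁ = 0.250.

0.250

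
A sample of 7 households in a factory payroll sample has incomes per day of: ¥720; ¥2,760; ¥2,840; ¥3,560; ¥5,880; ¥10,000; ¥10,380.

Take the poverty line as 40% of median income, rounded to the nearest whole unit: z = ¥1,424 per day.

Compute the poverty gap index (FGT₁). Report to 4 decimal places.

Below the line: ¥720 (q = 1 of N = 7).
Relative gaps: (1424−720)/1424 = 0.4944.
Σ = 0.494382. Dividing by the full population N = 7 gives P₁ = 0.0706.

0.0706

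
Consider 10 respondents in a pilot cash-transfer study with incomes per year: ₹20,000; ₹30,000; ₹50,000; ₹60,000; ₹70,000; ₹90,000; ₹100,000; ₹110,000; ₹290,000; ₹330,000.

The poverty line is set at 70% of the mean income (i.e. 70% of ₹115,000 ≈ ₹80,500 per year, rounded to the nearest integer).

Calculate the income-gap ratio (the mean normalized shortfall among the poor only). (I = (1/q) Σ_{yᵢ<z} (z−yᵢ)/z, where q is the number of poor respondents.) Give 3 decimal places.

0.429

Below z: ₹20,000, ₹30,000, ₹50,000, ₹60,000, ₹70,000 (q = 5 of N = 10).
Relative gaps: 0.7516, 0.6273, 0.3789, 0.2547, 0.1304; sum = 2.142857.
I averages over the q = 5 poor units only: 2.142857 / 5 = 0.429.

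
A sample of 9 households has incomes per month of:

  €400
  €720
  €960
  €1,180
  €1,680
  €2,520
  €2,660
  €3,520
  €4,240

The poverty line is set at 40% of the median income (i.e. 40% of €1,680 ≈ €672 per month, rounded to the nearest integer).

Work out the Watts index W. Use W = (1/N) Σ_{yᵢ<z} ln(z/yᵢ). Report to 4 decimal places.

Below the line: €400 (q = 1 of N = 9).
Log gaps: ln(672/400) = 0.5188.
W = 0.518794 / 9 = 0.0576.

0.0576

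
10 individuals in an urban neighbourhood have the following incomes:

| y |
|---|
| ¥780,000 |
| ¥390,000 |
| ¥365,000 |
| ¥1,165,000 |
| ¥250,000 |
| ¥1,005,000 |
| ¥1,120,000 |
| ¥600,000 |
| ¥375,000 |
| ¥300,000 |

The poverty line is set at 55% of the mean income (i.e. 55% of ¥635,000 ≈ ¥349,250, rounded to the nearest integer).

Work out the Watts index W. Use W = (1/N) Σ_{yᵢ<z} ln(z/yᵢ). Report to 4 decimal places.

0.0486

Poor units: ¥250,000, ¥300,000 (q = 2 of N = 10).
ln(z/y) terms: ln(349250/250000) = 0.3343; ln(349250/300000) = 0.1520.
W = 0.486333 / 10 = 0.0486.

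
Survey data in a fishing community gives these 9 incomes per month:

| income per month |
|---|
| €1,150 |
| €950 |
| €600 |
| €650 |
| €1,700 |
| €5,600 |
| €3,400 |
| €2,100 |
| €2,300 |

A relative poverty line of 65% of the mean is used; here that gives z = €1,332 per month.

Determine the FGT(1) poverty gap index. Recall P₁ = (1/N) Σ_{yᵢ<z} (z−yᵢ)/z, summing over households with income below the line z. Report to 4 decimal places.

Below the line: €600, €650, €950, €1,150 (q = 4 of N = 9).
Gap ratios (z−y)/z: (1332−600)/1332 = 0.5495; (1332−650)/1332 = 0.5120; (1332−950)/1332 = 0.2868; (1332−1150)/1332 = 0.1366.
Σ = 1.484985. Dividing by the full population N = 9 gives P₁ = 0.1650.

0.1650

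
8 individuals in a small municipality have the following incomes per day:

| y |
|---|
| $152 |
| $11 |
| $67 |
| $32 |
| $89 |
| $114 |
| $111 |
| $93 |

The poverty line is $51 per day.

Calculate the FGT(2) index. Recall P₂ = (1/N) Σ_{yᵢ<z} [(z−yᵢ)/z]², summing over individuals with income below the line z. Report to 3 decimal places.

0.094

Below the line: $11, $32 (q = 2 of N = 8).
Relative gaps: (51−11)/51 = 0.7843; (51−32)/51 = 0.3725.
Squared: 0.6151; 0.1388.
Sum = 0.753941; P₂ = 0.753941 / 8 = 0.094.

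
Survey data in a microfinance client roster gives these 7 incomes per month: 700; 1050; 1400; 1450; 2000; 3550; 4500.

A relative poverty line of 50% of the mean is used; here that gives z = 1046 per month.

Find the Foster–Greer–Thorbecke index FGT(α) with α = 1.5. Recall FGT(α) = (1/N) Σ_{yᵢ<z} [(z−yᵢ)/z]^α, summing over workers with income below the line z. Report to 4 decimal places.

0.0272

Below the line: 700 (q = 1 of N = 7).
Gap ratios (z−y)/z: (1046−700)/1046 = 0.3308.
Raised to α = 1.5: 0.19025.
Sum = 0.190246; FGT(1.5) = 0.190246 / 7 = 0.0272.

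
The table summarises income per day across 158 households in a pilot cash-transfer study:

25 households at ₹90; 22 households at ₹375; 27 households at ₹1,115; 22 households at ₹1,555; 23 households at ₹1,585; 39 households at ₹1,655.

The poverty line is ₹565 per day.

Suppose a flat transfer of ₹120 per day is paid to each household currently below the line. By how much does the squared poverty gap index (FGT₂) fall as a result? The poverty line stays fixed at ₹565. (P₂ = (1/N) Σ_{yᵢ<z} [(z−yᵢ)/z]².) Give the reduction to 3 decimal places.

Before: below the line — 25×₹90, 22×₹375; squared poverty gap index (FGT₂) = 0.12758.
After the ₹120 transfer: below the line — 25×₹210, 22×₹495; squared poverty gap index (FGT₂) = 0.06460.
Reduction = 0.12758 − 0.06460 = 0.063.

0.063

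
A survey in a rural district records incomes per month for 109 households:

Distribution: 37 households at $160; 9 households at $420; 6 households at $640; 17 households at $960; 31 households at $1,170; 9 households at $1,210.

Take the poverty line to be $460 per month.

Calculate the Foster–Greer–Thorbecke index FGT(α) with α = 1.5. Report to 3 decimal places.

Below the line: 37×$160, 9×$420 (q = 46 of N = 109).
Normalized shortfalls: (460−160)/460 = 0.6522 (×37); (460−420)/460 = 0.0870 (×9).
Raised to α = 1.5: 0.52668 (×37); 0.02564 (×9).
Sum = 19.717863; FGT(1.5) = 19.717863 / 109 = 0.181.

0.181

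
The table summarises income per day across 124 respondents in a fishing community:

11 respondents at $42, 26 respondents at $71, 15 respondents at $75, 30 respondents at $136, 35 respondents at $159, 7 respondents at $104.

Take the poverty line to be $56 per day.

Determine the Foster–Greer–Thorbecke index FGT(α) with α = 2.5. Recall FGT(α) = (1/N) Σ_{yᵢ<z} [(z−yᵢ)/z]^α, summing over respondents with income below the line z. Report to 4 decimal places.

Below the line: 11×$42 (q = 11 of N = 124).
Shortfall ratios: (56−42)/56 = 0.2500 (×11).
Raised to α = 2.5: 0.03125 (×11).
Sum = 0.343750; FGT(2.5) = 0.343750 / 124 = 0.0028.

0.0028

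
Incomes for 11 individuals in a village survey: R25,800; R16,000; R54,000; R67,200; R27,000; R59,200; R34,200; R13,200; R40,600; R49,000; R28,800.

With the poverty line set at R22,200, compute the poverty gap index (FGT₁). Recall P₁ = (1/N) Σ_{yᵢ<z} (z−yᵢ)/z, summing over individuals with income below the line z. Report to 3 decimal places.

0.062

Below the line: R13,200, R16,000 (q = 2 of N = 11).
Shortfall ratios: (22200−13200)/22200 = 0.4054; (22200−16000)/22200 = 0.2793.
Sum of shortfalls = 0.684685; P₁ averages over all N: 0.684685 / 11 = 0.062.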